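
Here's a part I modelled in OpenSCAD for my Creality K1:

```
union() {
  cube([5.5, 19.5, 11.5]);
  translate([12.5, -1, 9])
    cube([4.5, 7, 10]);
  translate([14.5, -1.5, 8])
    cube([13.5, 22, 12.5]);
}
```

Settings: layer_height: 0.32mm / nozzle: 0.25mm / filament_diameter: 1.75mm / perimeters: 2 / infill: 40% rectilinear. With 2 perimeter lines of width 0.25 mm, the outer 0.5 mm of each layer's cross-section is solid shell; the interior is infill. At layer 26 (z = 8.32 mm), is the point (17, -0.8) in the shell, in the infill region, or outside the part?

infill

At z = 8.32 mm: the cube (footprint 5.5×19.5) is included at this height; the cube at (12.5, -1) does not reach this height (z outside [9, 19]); the cube at (14.5, -1.5) (footprint 13.5×22) is included at this height; Merging all regions: the 2 present regions are separate (no shared area or edge), so areas and boundary lengths simply add and each stays a separate island — 2 connected regions. Overall, the cross-section has 2 separate islands. The nearest boundary edge runs (28.00, -1.50)→(14.50, -1.50); distance from the point to it = 0.70 mm. (Shell/infill is judged within the island containing the point — the largest one.) The point is inside the cross-section and 0.70 mm from the nearest boundary — more than the 0.5 mm shell width (2 × 0.25), so it's in the infill interior.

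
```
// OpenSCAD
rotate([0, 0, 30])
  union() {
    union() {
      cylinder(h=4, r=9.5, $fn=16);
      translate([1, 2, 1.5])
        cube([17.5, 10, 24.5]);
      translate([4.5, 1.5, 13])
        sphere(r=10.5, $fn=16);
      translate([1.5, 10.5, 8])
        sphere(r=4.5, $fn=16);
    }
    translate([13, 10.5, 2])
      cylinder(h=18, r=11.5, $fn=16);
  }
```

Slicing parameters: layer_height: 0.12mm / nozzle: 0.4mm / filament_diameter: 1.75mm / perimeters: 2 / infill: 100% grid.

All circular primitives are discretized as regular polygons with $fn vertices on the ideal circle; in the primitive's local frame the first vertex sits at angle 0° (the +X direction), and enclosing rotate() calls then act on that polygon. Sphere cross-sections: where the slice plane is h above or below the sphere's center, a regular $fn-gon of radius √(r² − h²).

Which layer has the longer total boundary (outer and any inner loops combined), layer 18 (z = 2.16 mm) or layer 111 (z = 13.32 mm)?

layer 18 (z = 2.16 mm)

Layer 18 (z = 2.16): the cylinder: section is a regular 16-gon, circumradius r=9.5 (perimeter = 2·16·9.500·sin(180°/16) = 59.31 mm); the cube at (1, 2) (footprint 17.5×10) is included at this height (perimeter 55.00 mm); the sphere at (4.5, 1.5) is not intersected at this z (|z−center|=10.840 > r=10.5); the sphere at (1.5, 10.5) is not intersected at this z (|z−center|=5.840 > r=4.5); Combining (union): the regions partially overlap (shared area 43.07 mm²), so the edge portions inside another operand are dropped and the merged outline is re-measured after clipping — boundary = 87.14 mm; the cylinder at (13, 10.5): section is a regular 16-gon, circumradius r=11.5 (perimeter = 2·16·11.500·sin(180°/16) = 71.79 mm); Merging all regions: the regions partially overlap (shared area 163.56 mm²), so the edge portions inside another operand are dropped and the merged outline is re-measured after clipping — boundary = 104.64 mm; (whole slice rotated 30° about Z — lengths, areas and connectivity unchanged). So its perimeter = 104.64 mm. Layer 111 (z = 13.32): the cylinder does not reach this height (z outside [0, 4]); the cube at (1, 2) is present — its section is the full 17.5×10 rectangle (perimeter 55.00 mm); the r=10.5 sphere at (4.5, 1.5) slices to a regular 16-gon of circumradius 10.495 (√(r²−h²) with h=0.32 from center) (perimeter = 2·16·10.495·sin(180°/16) = 65.52 mm); the sphere at (1.5, 10.5) does not reach this height (|z−center|=5.320 > r=4.5); Merging all regions: the regions partially overlap (shared area 112.85 mm²), so the edge portions inside another operand are dropped and the merged outline is re-measured after clipping — boundary = 77.89 mm; the r=11.5 cylinder at (13, 10.5) gives a regular 16-gon of circumradius 11.5 (constant along its height) (perimeter = 2·16·11.500·sin(180°/16) = 71.79 mm); Taking the union: the regions partially overlap (shared area 178.35 mm²), so the edge portions inside another operand are dropped and the merged outline is re-measured after clipping — boundary = 95.56 mm; (whole slice rotated 30° about Z — lengths, areas and connectivity unchanged). So its perimeter = 95.56 mm. Layer 18 is larger (104.64 vs 95.56 mm).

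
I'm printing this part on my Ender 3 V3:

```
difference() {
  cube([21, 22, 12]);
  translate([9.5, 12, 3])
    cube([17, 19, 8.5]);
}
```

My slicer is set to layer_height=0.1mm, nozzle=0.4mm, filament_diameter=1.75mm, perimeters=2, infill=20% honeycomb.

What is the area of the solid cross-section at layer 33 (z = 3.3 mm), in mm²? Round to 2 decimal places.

At z = 3.3 mm: the cube (footprint 21×22) is included at this height (area 462.00 mm²); the cube at (9.5, 12) (footprint 17×19) is included at this height (area 323.00 mm²); Taking the first minus the rest: starting from the 21×22 cube (462.00 mm²), the 17×19 cube at (9.5, 12) partially overlaps it — only the 115.00 mm² overlap (of its 323.00 mm²) is removed, clipping the outline — area = 347.00 mm². Overall, the cross-section is a single solid region. Net area = 347.00 mm².

347.00 mm²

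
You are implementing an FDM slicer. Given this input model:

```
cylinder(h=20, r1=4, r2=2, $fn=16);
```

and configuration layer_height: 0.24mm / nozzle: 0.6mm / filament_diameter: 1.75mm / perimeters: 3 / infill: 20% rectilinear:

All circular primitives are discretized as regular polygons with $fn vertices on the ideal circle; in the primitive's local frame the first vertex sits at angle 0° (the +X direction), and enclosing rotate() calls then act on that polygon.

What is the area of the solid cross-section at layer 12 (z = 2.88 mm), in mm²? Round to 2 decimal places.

42.18 mm²

At z = 2.88 mm: the cone: at t=0.144 of its height the radius interpolates to r₁+(r₂−r₁)t = 3.712, giving a regular 16-gon of that circumradius (area = (16/2)·3.712²·sin(360°/16) = 42.18 mm²). Overall, the cross-section is a single solid region. Net area = 42.18 mm².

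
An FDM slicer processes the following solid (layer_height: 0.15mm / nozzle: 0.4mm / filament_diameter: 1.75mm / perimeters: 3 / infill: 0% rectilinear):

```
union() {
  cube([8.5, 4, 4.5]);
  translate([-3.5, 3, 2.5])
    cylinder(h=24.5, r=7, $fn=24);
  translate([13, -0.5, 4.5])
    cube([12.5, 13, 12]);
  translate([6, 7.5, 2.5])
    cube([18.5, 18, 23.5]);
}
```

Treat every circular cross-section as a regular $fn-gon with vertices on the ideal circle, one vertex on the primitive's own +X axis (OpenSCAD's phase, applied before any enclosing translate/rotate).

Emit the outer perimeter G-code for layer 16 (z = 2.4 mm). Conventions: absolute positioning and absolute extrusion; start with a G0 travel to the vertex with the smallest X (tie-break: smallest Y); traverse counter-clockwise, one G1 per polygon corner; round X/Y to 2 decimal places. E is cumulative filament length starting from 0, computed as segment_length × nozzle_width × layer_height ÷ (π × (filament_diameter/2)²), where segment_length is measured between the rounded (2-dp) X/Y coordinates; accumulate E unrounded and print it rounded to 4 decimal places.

G0 X0.00 Y0.00 Z2.40
G1 X8.50 Y0.00 E0.2120
G1 X8.50 Y4.00 E0.3118
G1 X0.00 Y4.00 E0.5238
G1 X0.00 Y0.00 E0.6236

At z = 2.4 mm: the cube (footprint 8.5×4) is included at this height; the cylinder at (-3.5, 3) is absent (z outside [2.5, 27]); the cube at (13, -0.5) is not intersected at this z (z outside [4.5, 16.5]); the cube at (6, 7.5) is not intersected at this z (z outside [2.5, 26]); Merging all regions: only the 8.5×4 cube is present, so the union is just that shape — 1 connected region. The outline is a single polygon with 4 vertices. Extrusion per mm of travel: 0.4 × 0.15 / (π × 0.875²) = 0.024945. Accumulating E over each segment gives final E = 0.6236.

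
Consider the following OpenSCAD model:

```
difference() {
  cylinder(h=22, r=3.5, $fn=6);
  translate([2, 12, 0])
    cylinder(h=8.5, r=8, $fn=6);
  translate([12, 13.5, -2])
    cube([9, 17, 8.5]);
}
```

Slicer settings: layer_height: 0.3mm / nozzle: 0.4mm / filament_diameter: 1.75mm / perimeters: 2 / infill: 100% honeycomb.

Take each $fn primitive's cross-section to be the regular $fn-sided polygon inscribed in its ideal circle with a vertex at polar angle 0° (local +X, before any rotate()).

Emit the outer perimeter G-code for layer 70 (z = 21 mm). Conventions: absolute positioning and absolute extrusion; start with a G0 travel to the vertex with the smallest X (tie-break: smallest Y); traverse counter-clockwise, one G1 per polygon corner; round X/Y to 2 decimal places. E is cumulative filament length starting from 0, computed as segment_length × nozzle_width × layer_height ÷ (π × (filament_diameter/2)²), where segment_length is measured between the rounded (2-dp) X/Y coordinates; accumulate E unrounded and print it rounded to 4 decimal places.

At z = 21 mm: the r=3.5 cylinder contributes a regular 6-gon of circumradius 3.5; the cylinder at (2, 12) is absent (z outside [0, 8.5]); the cube at (12, 13.5) is absent (z outside [-2, 6.5]); Subtracting the remaining from the first: none of the subtracted shapes is present at this height, so the r=3.5 cylinder is unchanged — 1 connected region. The outline is a single polygon with 6 vertices. Extrusion per mm of travel: 0.4 × 0.3 / (π × 0.875²) = 0.049890. Accumulating E over each segment gives final E = 1.0475.

G0 X-3.50 Y0.00 Z21.00
G1 X-1.75 Y-3.03 E0.1746
G1 X1.75 Y-3.03 E0.3492
G1 X3.50 Y0.00 E0.5238
G1 X1.75 Y3.03 E0.6983
G1 X-1.75 Y3.03 E0.8729
G1 X-3.50 Y0.00 E1.0475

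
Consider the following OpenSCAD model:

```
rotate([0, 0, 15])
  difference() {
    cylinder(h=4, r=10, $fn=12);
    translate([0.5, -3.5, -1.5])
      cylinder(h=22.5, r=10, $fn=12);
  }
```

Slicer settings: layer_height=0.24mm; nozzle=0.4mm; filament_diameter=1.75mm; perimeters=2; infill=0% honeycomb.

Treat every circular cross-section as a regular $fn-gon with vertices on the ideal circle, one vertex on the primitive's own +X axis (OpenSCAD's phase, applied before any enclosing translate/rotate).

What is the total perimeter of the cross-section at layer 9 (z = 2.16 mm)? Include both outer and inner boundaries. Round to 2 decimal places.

62.12 mm

At z = 2.16 mm: the cylinder: section is a regular 12-gon, circumradius r=10 (perimeter = 2·12·10.000·sin(180°/12) = 62.12 mm); the r=10 cylinder at (0.5, -3.5) gives a regular 12-gon of circumradius 10 (constant along its height) (perimeter = 2·12·10.000·sin(180°/12) = 62.12 mm); Taking the first minus the rest: starting from the r=10 cylinder, the r=10 cylinder at (0.5, -3.5) partially overlaps it — only the 231.17 mm² overlap (of its 300.00 mm²) is removed, clipping the outline — boundary = 62.12 mm; (whole slice rotated 15° about Z — lengths, areas and connectivity unchanged). Overall, the cross-section is a single solid region. Total boundary length (outer) = 62.12 mm.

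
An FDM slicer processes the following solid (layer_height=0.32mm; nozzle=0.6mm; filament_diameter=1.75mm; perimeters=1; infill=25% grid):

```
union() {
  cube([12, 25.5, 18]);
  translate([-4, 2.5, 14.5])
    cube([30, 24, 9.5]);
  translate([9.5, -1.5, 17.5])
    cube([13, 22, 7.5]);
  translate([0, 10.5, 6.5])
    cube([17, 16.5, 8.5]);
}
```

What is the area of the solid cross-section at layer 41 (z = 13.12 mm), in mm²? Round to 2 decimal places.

At z = 13.12 mm: the cube (footprint 12×25.5) is included at this height (area 306.00 mm²); the cube at (-4, 2.5) is not intersected at this z (z outside [14.5, 24]); the cube at (9.5, -1.5) is not intersected at this z (z outside [17.5, 25]); the cube at (0, 10.5) (footprint 17×16.5) is included at this height (area 280.50 mm²); Merging all regions: the regions partially overlap — summed areas 586.50 mm² minus the doubly-counted overlap 180.00 mm² gives 406.50 mm² — area = 406.50 mm². Overall, the cross-section is a single solid region. Net area = 406.50 mm².

406.50 mm²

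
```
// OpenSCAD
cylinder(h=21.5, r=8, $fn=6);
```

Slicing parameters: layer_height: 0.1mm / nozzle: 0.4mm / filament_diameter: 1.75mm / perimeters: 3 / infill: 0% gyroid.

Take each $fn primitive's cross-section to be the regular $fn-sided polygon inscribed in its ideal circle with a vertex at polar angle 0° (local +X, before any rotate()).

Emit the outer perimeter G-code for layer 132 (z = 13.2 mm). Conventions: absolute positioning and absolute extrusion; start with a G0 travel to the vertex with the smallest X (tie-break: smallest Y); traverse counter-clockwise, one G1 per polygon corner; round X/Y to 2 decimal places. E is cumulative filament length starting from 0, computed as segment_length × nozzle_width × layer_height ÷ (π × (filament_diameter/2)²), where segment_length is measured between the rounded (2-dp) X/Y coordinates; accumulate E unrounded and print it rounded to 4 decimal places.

At z = 13.2 mm: the r=8 cylinder contributes a regular 6-gon of circumradius 8. The outline is a single polygon with 6 vertices. Extrusion per mm of travel: 0.4 × 0.1 / (π × 0.875²) = 0.016630. Accumulating E over each segment gives final E = 0.7983.

G0 X-8.00 Y0.00 Z13.20
G1 X-4.00 Y-6.93 E0.1331
G1 X4.00 Y-6.93 E0.2661
G1 X8.00 Y0.00 E0.3992
G1 X4.00 Y6.93 E0.5322
G1 X-4.00 Y6.93 E0.6653
G1 X-8.00 Y0.00 E0.7983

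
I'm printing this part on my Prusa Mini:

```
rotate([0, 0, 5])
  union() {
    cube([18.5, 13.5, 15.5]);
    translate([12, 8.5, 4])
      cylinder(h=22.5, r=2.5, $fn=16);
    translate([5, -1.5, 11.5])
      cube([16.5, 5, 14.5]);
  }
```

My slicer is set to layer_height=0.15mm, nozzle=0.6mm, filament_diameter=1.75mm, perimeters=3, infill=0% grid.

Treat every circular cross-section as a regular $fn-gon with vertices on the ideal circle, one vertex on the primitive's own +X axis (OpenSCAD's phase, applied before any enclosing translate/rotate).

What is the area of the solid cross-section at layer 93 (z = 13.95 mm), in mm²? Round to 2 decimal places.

At z = 13.95 mm: the 18.5×13.5 cube contributes its full rectangle (area 249.75 mm²); the r=2.5 cylinder at (12, 8.5) gives a regular 16-gon of circumradius 2.5 (constant along its height) (area = (16/2)·2.500²·sin(360°/16) = 19.13 mm²); the cube at (5, -1.5) (footprint 16.5×5) is included at this height (area 82.50 mm²); Merging all regions: the regions partially overlap — summed areas 351.38 mm² minus the doubly-counted overlap 66.38 mm² gives 285.00 mm² — area = 285.00 mm²; (whole slice rotated 5° about Z — lengths, areas and connectivity unchanged). Overall, the cross-section is a single solid region. Net area = 285.00 mm².

285.00 mm²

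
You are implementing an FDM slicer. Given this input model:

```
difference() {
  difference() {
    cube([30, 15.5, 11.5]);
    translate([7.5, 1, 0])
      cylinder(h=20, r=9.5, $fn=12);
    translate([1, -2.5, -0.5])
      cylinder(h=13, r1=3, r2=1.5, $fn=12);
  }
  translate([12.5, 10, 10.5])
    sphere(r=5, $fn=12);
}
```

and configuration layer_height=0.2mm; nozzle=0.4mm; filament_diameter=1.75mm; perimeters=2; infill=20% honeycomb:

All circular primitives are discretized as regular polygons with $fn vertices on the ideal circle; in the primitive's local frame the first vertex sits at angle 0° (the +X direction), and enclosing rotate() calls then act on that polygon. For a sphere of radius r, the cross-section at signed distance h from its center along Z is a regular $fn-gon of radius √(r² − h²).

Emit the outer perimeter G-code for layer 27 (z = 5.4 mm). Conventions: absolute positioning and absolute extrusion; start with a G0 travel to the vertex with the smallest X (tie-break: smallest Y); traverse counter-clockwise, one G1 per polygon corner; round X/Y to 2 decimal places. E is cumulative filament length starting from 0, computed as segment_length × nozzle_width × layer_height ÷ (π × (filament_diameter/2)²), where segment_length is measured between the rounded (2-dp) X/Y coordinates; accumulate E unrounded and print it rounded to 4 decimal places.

G0 X0.00 Y6.48 Z5.40
G1 X2.75 Y9.23 E0.1294
G1 X7.50 Y10.50 E0.2929
G1 X12.25 Y9.23 E0.4564
G1 X15.73 Y5.75 E0.6201
G1 X17.00 Y1.00 E0.7836
G1 X16.73 Y0.00 E0.8181
G1 X30.00 Y0.00 E1.2595
G1 X30.00 Y15.50 E1.7750
G1 X0.00 Y15.50 E2.7728
G1 X0.00 Y6.48 E3.0728

At z = 5.4 mm: the cube is present — its section is the full 30×15.5 rectangle; the r=9.5 cylinder at (7.5, 1) gives a regular 12-gon of circumradius 9.5 (constant along its height); the cone at (1, -2.5) (r1=3→r2=1.5) has section circumradius 2.319 here — a regular 12-gon; Taking the first minus the rest: starting from the 30×15.5 cube, the r=9.5 cylinder at (7.5, 1) partially overlaps it — only the 145.50 mm² overlap (of its 270.75 mm²) is removed, clipping the outline; the cone at (1, -2.5) misses the remaining region (no effect) — 1 connected region; the sphere at (12.5, 10) does not reach this height (|z−center|=5.100 > r=5); After the difference (first − rest): none of the subtracted shapes is present at this height, so the result so far is unchanged — 1 connected region. The outline is a single polygon with 10 vertices. Extrusion per mm of travel: 0.4 × 0.2 / (π × 0.875²) = 0.033260. Accumulating E over each segment gives final E = 3.0728.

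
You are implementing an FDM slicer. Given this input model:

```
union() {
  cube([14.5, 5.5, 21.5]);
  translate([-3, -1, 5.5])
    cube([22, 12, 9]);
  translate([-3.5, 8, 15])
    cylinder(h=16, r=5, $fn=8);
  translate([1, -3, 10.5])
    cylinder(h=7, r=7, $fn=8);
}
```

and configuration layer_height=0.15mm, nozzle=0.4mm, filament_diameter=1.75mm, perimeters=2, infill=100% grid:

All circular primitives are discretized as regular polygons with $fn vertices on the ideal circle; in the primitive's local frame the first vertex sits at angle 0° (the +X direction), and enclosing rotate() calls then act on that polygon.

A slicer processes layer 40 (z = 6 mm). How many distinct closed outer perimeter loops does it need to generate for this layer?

At z = 6 mm: the cube (footprint 14.5×5.5) is included at this height; the cube at (-3, -1) is present — its section is the full 22×12 rectangle; the cylinder at (-3.5, 8) does not reach this height (z outside [15, 31]); the cylinder at (1, -3) is absent (z outside [10.5, 17.5]); Taking the union: the 14.5×5.5 cube lies entirely inside the 22×12 cube at (-3, -1), so the union is just the 22×12 cube at (-3, -1) — 1 connected region. The result has 1 disconnected region.

1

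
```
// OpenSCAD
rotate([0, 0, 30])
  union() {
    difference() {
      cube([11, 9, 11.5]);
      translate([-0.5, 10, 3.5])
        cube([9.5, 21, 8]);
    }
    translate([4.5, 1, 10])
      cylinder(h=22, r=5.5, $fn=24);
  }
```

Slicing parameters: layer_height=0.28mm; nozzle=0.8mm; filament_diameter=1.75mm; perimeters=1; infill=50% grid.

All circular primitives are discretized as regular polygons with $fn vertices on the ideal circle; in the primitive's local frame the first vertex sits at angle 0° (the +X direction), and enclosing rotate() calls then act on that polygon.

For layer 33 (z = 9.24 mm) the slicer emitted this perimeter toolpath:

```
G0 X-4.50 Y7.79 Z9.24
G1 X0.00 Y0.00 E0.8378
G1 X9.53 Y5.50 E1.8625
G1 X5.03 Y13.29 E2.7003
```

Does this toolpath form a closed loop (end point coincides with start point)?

Start point (G0): (-4.50, 7.79). End point (last G1): the path does not return to the start — open.

no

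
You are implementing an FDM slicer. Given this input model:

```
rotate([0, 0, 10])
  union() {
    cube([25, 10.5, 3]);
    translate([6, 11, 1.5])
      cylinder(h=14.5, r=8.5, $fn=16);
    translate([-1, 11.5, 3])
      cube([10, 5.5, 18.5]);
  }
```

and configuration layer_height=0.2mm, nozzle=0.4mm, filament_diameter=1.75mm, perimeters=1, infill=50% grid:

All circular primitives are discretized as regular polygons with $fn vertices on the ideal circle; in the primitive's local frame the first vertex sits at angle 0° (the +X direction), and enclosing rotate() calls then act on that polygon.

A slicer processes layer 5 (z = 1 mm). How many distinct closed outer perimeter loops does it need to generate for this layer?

At z = 1 mm: the cube is present — its section is the full 25×10.5 rectangle; the cylinder at (6, 11) does not reach this height (z outside [1.5, 16]); the cube at (-1, 11.5) is not intersected at this z (z outside [3, 21.5]); Merging all regions: only the 25×10.5 cube is present, so the union is just that shape — 1 connected region; (rotated 10° about Z; rotation is an isometry so areas/perimeters/island counts are preserved). The result has 1 disconnected region.

1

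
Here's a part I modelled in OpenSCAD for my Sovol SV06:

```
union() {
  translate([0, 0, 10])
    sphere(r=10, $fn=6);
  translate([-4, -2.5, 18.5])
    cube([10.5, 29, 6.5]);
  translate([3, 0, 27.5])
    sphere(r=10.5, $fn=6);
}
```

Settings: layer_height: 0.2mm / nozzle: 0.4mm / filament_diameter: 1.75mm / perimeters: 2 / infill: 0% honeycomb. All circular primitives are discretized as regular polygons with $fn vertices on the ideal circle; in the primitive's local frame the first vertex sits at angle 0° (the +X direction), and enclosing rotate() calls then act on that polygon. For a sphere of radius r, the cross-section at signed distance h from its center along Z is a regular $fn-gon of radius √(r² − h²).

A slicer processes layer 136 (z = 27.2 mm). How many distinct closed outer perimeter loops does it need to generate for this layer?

1

At z = 27.2 mm: the sphere is absent (|z−center|=17.200 > r=10); the cube at (-4, -2.5) is absent (z outside [18.5, 25]); the r=10.5 sphere at (3, 0) contributes a regular 6-gon of circumradius √(10.5²−0.3²) = 10.496; Taking the union: only the r=10.5 sphere at (3, 0) is present, so the union is just that shape — 1 connected region. The result has 1 disconnected region.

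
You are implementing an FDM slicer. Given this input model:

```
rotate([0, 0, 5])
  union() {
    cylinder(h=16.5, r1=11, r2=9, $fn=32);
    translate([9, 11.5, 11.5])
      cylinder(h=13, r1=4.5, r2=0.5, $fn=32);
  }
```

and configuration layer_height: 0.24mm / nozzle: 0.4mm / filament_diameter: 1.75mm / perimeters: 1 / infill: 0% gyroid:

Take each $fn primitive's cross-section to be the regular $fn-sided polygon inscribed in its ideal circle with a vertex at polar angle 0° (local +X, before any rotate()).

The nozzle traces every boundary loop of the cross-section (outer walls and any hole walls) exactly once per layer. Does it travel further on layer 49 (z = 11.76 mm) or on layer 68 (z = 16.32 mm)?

Layer 49 (z = 11.76): the cone contributes a regular 32-gon of circumradius 9.575 (interpolated between r1=11 and r2=9 at t=0.713) (perimeter = 2·32·9.575·sin(180°/32) = 60.06 mm); the cone at (9, 11.5) contributes a regular 32-gon of circumradius 4.420 (interpolated between r1=4.5 and r2=0.5 at t=0.020) (perimeter = 2·32·4.420·sin(180°/32) = 27.73 mm); Taking the union: the 2 present regions are separate (no shared area or edge), so areas and boundary lengths simply add and each stays a separate island — boundary = 87.79 mm; (rotated 5° about Z; rotation is an isometry so areas/perimeters/island counts are preserved). So its perimeter = 87.79 mm. Layer 68 (z = 16.32): the cone (r1=11→r2=9) has section circumradius 9.022 here — a regular 32-gon (perimeter = 2·32·9.022·sin(180°/32) = 56.59 mm); the cone at (9, 11.5): at t=0.371 of its height the radius interpolates to r₁+(r₂−r₁)t = 3.017, giving a regular 32-gon of that circumradius (perimeter = 2·32·3.017·sin(180°/32) = 18.93 mm); Combining (union): the 2 present regions are separate (no shared area or edge), so areas and boundary lengths simply add and each stays a separate island — boundary = 75.52 mm; (whole slice rotated 5° about Z — lengths, areas and connectivity unchanged). So its perimeter = 75.52 mm. Layer 49 is larger (87.79 vs 75.52 mm).

layer 49 (z = 11.76 mm)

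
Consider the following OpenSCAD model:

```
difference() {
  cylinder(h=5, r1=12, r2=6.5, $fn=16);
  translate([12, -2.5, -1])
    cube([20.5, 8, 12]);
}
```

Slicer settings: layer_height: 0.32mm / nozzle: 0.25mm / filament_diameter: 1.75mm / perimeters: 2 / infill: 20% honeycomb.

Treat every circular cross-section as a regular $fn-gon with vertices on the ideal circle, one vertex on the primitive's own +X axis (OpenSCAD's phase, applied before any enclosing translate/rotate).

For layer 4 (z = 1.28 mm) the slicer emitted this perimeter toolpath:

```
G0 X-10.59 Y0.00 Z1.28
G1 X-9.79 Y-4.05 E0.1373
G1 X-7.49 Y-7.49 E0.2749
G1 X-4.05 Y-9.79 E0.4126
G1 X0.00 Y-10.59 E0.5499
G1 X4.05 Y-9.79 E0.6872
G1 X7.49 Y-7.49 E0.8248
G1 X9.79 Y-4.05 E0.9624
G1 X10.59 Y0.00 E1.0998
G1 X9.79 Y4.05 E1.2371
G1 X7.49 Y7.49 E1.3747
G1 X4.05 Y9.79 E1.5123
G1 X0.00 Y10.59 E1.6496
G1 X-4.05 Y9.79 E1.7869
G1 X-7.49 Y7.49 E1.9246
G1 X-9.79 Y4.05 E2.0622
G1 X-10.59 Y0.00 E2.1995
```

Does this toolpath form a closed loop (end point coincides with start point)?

Start point (G0): (-10.59, 0.00). End point (last G1): the path returns to the start — closed.

yes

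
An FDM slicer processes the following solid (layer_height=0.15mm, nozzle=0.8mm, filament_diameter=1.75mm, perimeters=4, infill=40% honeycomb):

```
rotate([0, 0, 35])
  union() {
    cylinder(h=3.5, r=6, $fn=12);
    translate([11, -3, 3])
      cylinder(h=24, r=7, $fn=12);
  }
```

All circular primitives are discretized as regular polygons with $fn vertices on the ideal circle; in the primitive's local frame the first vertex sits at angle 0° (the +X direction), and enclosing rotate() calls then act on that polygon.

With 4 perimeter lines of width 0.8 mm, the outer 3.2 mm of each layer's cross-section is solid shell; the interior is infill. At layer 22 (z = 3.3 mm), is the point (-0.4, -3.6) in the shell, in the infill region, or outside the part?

shell

At z = 3.3 mm: the r=6 cylinder gives a regular 12-gon of circumradius 6 (constant along its height); the r=7 cylinder at (11, -3) contributes a regular 12-gon of circumradius 7; Merging all regions: the regions partially overlap (shared area 5.02 mm²), so overlapping operands fuse into one piece — 1 connected region; (rotated 35° about Z; rotation is an isometry so areas/perimeters/island counts are preserved). Overall, the cross-section is a single solid region. Undo the 35° rotation: the query point maps to (-2.393, -2.720) in the un-rotated model frame. The nearest boundary edge runs (-3.00, -5.20)→(-5.20, -3.00); distance from the point to it = 2.18 mm. The point is inside the cross-section, 2.18 mm from the nearest boundary — within the 3.2 mm shell band (4 × 0.8).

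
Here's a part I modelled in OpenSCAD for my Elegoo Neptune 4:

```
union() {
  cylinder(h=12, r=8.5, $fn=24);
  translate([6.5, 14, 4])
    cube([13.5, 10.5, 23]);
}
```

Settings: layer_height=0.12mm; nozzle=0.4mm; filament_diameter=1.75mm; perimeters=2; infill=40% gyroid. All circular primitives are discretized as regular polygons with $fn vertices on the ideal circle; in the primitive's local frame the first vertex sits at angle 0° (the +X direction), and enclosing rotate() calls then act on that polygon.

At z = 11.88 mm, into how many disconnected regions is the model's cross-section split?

At z = 11.88 mm: the r=8.5 cylinder contributes a regular 24-gon of circumradius 8.5; the 13.5×10.5 cube at (6.5, 14) contributes its full rectangle; Combining (union): the 2 present regions are separate (no shared area or edge), so areas and boundary lengths simply add and each stays a separate island — 2 connected regions. The result has 2 disconnected regions.

2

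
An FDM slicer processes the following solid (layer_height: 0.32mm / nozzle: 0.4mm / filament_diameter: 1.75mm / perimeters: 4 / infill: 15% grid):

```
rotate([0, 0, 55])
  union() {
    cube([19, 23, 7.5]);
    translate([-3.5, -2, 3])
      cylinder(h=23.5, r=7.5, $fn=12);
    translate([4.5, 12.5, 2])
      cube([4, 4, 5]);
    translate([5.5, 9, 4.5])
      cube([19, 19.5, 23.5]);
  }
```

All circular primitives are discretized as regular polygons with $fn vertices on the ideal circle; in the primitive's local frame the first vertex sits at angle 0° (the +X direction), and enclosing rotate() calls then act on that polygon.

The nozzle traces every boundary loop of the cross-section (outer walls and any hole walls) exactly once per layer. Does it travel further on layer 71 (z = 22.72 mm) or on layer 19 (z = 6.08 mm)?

Layer 71 (z = 22.72): the cube does not reach this height (z outside [0, 7.5]); the r=7.5 cylinder at (-3.5, -2) contributes a regular 12-gon of circumradius 7.5 (perimeter = 2·12·7.500·sin(180°/12) = 46.59 mm); the cube at (4.5, 12.5) is absent (z outside [2, 7]); the 19×19.5 cube at (5.5, 9) contributes its full rectangle (perimeter 77.00 mm); Merging all regions: the 2 present regions are separate (no shared area or edge), so areas and boundary lengths simply add and each stays a separate island — boundary = 123.59 mm; (whole slice rotated 55° about Z — lengths, areas and connectivity unchanged). So its perimeter = 123.59 mm. Layer 19 (z = 6.08): the cube is present — its section is the full 19×23 rectangle (perimeter 84.00 mm); the r=7.5 cylinder at (-3.5, -2) gives a regular 12-gon of circumradius 7.5 (constant along its height) (perimeter = 2·12·7.500·sin(180°/12) = 46.59 mm); the cube at (4.5, 12.5) is present — its section is the full 4×4 rectangle (perimeter 16.00 mm); the cube at (5.5, 9) is present — its section is the full 19×19.5 rectangle (perimeter 77.00 mm); Taking the union: the regions partially overlap (shared area 215.11 mm²), so the edge portions inside another operand are dropped and the merged outline is re-measured after clipping — boundary = 138.61 mm; (rotated 55° about Z; rotation is an isometry so areas/perimeters/island counts are preserved). So its perimeter = 138.61 mm. Layer 19 is larger (138.61 vs 123.59 mm).

layer 19 (z = 6.08 mm)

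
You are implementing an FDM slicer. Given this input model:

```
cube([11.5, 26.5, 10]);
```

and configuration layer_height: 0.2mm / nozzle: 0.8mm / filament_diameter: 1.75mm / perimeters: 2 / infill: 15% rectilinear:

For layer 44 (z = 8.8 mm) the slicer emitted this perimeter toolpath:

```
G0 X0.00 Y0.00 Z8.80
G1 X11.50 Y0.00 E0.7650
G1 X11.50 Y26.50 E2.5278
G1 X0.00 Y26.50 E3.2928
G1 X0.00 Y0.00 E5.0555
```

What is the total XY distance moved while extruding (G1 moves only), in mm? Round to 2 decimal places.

76.00 mm

Sum the Euclidean lengths of each G1 segment: total = 76.00 mm.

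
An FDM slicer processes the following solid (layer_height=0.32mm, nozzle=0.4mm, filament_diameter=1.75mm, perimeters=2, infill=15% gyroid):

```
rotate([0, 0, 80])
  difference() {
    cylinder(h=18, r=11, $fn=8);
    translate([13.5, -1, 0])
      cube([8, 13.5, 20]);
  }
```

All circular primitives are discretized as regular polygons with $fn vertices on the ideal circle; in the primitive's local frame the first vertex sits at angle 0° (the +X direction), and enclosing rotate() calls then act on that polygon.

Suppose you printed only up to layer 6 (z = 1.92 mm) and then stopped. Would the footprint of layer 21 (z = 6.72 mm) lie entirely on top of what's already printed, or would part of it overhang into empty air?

entirely on top

Compare the two slices. At z = 1.92: the r=11 cylinder gives a regular 8-gon of circumradius 11 (constant along its height) (area = (8/2)·11.000²·sin(360°/8) = 342.24 mm²); the cube at (13.5, -1) (footprint 8×13.5) is included at this height (area 108.00 mm²); Subtracting the remaining from the first: starting from the r=11 cylinder (342.24 mm²), the 8×13.5 cube at (13.5, -1) misses the remaining region (no effect) — area = 342.24 mm²; (rotated 80° about Z; rotation is an isometry so areas/perimeters/island counts are preserved). At z = 6.72: the cylinder: section is a regular 8-gon, circumradius r=11 (area = (8/2)·11.000²·sin(360°/8) = 342.24 mm²); the cube at (13.5, -1) (footprint 8×13.5) is included at this height (area 108.00 mm²); Taking the first minus the rest: starting from the r=11 cylinder (342.24 mm²), the 8×13.5 cube at (13.5, -1) misses the remaining region (no effect) — area = 342.24 mm²; (rotated 80° about Z; rotation is an isometry so areas/perimeters/island counts are preserved). Checking containment: the cross-section at z = 6.72 is a subset of the cross-section at z = 1.92.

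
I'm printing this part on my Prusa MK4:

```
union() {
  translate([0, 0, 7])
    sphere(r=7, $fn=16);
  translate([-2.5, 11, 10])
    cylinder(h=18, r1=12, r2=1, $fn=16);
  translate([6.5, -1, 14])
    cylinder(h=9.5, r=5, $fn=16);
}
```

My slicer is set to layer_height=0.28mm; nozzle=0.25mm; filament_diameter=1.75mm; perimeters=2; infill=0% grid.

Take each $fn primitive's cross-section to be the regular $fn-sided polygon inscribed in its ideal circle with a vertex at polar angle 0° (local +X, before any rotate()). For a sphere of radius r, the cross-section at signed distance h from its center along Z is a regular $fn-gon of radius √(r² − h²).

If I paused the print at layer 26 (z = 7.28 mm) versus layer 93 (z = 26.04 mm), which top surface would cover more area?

layer 26 (z = 7.28 mm)

Layer 26 (z = 7.28): the sphere: section is a regular 16-gon, circumradius = √(r²−h²) = √(7²−0.28²) = 6.994 (area = (16/2)·6.994²·sin(360°/16) = 149.77 mm²); the cone at (-2.5, 11) does not reach this height (z outside [10, 28]); the cylinder at (6.5, -1) is absent (z outside [14, 23.5]); Taking the union: only the r=7 sphere is present, so the union is just that shape — area = 149.77 mm². So its area = 149.77 mm². Layer 93 (z = 26.04): the sphere is not intersected at this z (|z−center|=19.040 > r=7); the cone at (-2.5, 11): at t=0.891 of its height the radius interpolates to r₁+(r₂−r₁)t = 2.198, giving a regular 16-gon of that circumradius (area = (16/2)·2.198²·sin(360°/16) = 14.79 mm²); the cylinder at (6.5, -1) is not intersected at this z (z outside [14, 23.5]); Taking the union: only the cone at (-2.5, 11) is present, so the union is just that shape — area = 14.79 mm². So its area = 14.79 mm². Layer 26 is larger (149.77 vs 14.79 mm²).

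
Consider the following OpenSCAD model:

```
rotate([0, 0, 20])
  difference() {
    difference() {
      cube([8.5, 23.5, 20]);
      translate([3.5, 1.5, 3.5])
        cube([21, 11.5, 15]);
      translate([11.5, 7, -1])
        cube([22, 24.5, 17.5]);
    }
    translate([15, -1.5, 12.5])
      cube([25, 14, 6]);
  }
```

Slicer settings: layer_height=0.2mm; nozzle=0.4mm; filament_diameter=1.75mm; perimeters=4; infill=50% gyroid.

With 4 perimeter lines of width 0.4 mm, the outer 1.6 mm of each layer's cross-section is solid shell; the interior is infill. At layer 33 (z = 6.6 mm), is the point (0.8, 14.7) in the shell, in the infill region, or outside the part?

shell

At z = 6.6 mm: the cube is present — its section is the full 8.5×23.5 rectangle; the cube at (3.5, 1.5) (footprint 21×11.5) is included at this height; the 22×24.5 cube at (11.5, 7) contributes its full rectangle; After the difference (first − rest): starting from the 8.5×23.5 cube, the 21×11.5 cube at (3.5, 1.5) partially overlaps it — only the 57.50 mm² overlap (of its 241.50 mm²) is removed, clipping the outline; the 22×24.5 cube at (11.5, 7) misses the remaining region (no effect) — 1 connected region; the cube at (15, -1.5) is not intersected at this z (z outside [12.5, 18.5]); Subtracting the remaining from the first: none of the subtracted shapes is present at this height, so that combined region is unchanged — 1 connected region; (rotated 20° about Z; rotation is an isometry so areas/perimeters/island counts are preserved). Overall, the cross-section is a single solid region. Undo the 20° rotation: the query point maps to (5.779, 13.540) in the un-rotated model frame. The nearest boundary edge runs (8.50, 13.00)→(3.50, 13.00); distance from the point to it = 0.54 mm. The point is inside the cross-section, 0.54 mm from the nearest boundary — within the 1.6 mm shell band (4 × 0.4).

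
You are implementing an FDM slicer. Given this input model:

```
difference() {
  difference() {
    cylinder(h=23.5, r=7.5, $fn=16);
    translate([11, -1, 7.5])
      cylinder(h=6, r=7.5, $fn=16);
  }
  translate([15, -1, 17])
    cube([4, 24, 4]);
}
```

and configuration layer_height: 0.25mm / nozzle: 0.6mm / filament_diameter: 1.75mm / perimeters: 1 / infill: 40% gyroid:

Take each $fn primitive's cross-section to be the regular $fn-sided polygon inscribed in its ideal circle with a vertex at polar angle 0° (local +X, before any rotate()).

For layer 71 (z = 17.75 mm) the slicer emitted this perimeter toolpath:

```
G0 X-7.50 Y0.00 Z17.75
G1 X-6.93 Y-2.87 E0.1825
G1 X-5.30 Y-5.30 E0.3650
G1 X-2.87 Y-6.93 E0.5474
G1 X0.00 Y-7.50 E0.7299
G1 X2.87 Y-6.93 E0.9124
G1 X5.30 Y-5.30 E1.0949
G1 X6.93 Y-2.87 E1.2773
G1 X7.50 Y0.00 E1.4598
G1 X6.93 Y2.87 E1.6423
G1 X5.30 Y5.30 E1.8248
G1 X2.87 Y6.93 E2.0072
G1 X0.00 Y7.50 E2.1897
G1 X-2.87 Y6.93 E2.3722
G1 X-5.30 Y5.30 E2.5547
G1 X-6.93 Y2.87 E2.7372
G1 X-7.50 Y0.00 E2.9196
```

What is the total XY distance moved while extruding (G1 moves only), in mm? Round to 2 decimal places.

Sum the Euclidean lengths of each G1 segment: total = 46.82 mm.

46.82 mm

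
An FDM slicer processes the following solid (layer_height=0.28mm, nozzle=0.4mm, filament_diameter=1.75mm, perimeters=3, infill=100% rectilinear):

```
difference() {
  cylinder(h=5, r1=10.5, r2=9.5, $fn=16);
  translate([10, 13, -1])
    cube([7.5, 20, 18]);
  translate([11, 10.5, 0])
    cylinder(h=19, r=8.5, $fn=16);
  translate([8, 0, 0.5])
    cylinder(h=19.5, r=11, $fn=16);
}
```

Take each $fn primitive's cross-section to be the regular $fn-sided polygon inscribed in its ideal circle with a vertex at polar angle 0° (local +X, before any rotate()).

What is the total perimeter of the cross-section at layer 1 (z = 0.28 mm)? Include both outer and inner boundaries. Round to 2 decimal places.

65.47 mm

At z = 0.28 mm: the cone: at t=0.056 of its height the radius interpolates to r₁+(r₂−r₁)t = 10.444, giving a regular 16-gon of that circumradius (perimeter = 2·16·10.444·sin(180°/16) = 65.20 mm); the 7.5×20 cube at (10, 13) contributes its full rectangle (perimeter 55.00 mm); the cylinder at (11, 10.5): section is a regular 16-gon, circumradius r=8.5 (perimeter = 2·16·8.500·sin(180°/16) = 53.06 mm); the cylinder at (8, 0) is not intersected at this z (z outside [0.5, 20]); After the difference (first − rest): starting from the cone, the 7.5×20 cube at (10, 13) misses the remaining region (no effect); the r=8.5 cylinder at (11, 10.5) partially overlaps it — only the 25.68 mm² overlap (of its 221.19 mm²) is removed, clipping the outline — boundary = 65.47 mm. Overall, the cross-section is a single solid region. Total boundary length (outer) = 65.47 mm.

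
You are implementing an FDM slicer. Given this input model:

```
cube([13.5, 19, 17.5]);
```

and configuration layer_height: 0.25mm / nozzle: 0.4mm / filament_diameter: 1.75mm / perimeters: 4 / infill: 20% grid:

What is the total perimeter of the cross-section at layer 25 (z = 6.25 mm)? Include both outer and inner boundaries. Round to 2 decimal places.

At z = 6.25 mm: the cube (footprint 13.5×19) is included at this height (perimeter 65.00 mm). Overall, the cross-section is a single solid region. Total boundary length (outer) = 65.00 mm.

65.00 mm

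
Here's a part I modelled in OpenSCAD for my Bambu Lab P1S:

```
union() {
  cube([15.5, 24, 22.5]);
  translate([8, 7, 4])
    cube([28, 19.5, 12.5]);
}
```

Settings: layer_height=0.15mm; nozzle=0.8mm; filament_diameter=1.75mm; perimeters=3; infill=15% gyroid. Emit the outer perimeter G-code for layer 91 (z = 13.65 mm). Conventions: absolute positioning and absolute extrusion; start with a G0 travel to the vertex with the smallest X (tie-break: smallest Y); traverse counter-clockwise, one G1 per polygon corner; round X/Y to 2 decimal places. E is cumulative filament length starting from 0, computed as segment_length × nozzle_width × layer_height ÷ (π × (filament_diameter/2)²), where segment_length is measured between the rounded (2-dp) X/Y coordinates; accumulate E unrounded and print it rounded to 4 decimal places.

At z = 13.65 mm: the cube (footprint 15.5×24) is included at this height; the cube at (8, 7) (footprint 28×19.5) is included at this height; Taking the union: the regions partially overlap (shared area 127.50 mm²), so overlapping operands fuse into one piece — 1 connected region. The outline is a single polygon with 8 vertices. Extrusion per mm of travel: 0.8 × 0.15 / (π × 0.875²) = 0.049890. Accumulating E over each segment gives final E = 6.2363.

G0 X0.00 Y0.00 Z13.65
G1 X15.50 Y0.00 E0.7733
G1 X15.50 Y7.00 E1.1225
G1 X36.00 Y7.00 E2.1453
G1 X36.00 Y26.50 E3.1181
G1 X8.00 Y26.50 E4.5151
G1 X8.00 Y24.00 E4.6398
G1 X0.00 Y24.00 E5.0389
G1 X0.00 Y0.00 E6.2363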